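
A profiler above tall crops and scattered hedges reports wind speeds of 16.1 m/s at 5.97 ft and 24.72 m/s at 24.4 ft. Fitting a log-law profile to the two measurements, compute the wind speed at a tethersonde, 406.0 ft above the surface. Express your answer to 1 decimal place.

41.9 m/s

Log law: V ∝ ln(z/z₀). From the pair, with r = V₁/V₂ = 0.65129,
ln z₀ = (ln z₁ − r·ln z₂)/(1 − r) = (1.7867 − 0.65129×3.1946)/0.34871 = -0.8427 → z₀ = 0.4305 ft
V₃ = V₁ · ln(z₃/z₀)/ln(z₁/z₀) = 16.1 × 6.8491/2.6295 = 41.9361 m/s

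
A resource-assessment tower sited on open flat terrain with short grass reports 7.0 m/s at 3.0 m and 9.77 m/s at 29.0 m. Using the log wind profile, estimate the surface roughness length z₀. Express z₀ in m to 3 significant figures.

z₀ ≈ 0.00971 m

Log law: V(z) ∝ ln(z/z₀). With r = V₁/V₂ = 7.0/9.77 = 0.71648,
r · ln(z₂/z₀) = ln(z₁/z₀) ⇒ ln z₀ = (ln z₁ − r·ln z₂)/(1 − r)
ln z₀ = (1.09861 − 0.71648×3.36730) / 0.28352 = -4.6345
z₀ = exp(-4.6345) = 0.009711 m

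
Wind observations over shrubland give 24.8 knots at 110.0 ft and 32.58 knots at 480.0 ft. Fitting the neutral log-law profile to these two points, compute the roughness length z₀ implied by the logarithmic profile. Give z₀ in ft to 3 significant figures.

Log law: V(z) ∝ ln(z/z₀). With r = V₁/V₂ = 24.8/32.58 = 0.76120,
r · ln(z₂/z₀) = ln(z₁/z₀) ⇒ ln z₀ = (ln z₁ − r·ln z₂)/(1 − r)
ln z₀ = (4.70048 − 0.76120×6.17379) / 0.23880 = 0.0041
z₀ = exp(0.0041) = 1.004 ft

z₀ ≈ 1.00 ft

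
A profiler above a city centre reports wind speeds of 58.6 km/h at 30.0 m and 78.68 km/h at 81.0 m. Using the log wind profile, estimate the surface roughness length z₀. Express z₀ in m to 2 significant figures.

Log law: V(z) ∝ ln(z/z₀). With r = V₁/V₂ = 58.6/78.68 = 0.74479,
r · ln(z₂/z₀) = ln(z₁/z₀) ⇒ ln z₀ = (ln z₁ − r·ln z₂)/(1 − r)
ln z₀ = (3.40120 − 0.74479×4.39445) / 0.25521 = 0.5026
z₀ = exp(0.5026) = 1.653 m

z₀ ≈ 1.7 m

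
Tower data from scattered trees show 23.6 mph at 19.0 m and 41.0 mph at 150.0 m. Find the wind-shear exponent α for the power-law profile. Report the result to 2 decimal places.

α ≈ 0.27

Power law: V₂/V₁ = (z₂/z₁)^α ⇒ α = ln(V₂/V₁) / ln(z₂/z₁)
α = ln(41.0/23.6) / ln(150.0/19.0) = ln(1.7373) / ln(7.8947)
  = 0.55233 / 2.06620 = 0.26732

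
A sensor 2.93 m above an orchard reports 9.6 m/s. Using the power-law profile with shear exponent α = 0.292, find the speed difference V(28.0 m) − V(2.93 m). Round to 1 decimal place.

9.0 m/s

Power law: V₂ = V₁ · (z₂/z₁)^α = 9.6 × (9.5563)^0.292 = 18.5574 m/s
ΔV = 18.5574 − 9.6 = 8.9574 m/s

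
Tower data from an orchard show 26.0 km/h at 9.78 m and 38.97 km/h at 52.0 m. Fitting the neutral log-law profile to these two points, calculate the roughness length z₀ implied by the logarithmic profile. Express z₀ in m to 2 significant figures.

Log law: V(z) ∝ ln(z/z₀). With r = V₁/V₂ = 26.0/38.97 = 0.66718,
r · ln(z₂/z₀) = ln(z₁/z₀) ⇒ ln z₀ = (ln z₁ − r·ln z₂)/(1 − r)
ln z₀ = (2.28034 − 0.66718×3.95124) / 0.33282 = -1.0692
z₀ = exp(-1.0692) = 0.3433 m

z₀ ≈ 0.34 m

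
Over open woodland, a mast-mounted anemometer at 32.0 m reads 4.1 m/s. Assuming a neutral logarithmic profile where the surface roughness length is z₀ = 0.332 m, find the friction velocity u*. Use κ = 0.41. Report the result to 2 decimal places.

u* ≈ 0.37 m/s

Log law: V(z) = (u*/κ) · ln(z/z₀) ⇒ u* = κ · V / ln(z/z₀)
u* = 0.41 × 4.1 / ln(32.0/0.332) = 0.41 × 4.1 / 4.5684
   = 1.6810 / 4.5684 = 0.3680 m/s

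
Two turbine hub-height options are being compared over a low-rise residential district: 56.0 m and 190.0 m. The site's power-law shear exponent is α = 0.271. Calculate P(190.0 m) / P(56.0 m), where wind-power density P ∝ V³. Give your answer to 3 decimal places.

Speed ratio: V_B/V_A = (z_B/z_A)^α = (190.0/56.0)^0.271 = (3.3929)^0.271 = 1.39246
Power-density ratio: P_B/P_A = (V_B/V_A)³ = (1.39246)³ = 2.69991

2.700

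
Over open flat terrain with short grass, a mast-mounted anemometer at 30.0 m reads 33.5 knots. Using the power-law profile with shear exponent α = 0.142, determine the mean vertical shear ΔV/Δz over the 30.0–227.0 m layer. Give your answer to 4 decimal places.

0.0566 knots/m

Power law: V₂ = V₁ · (z₂/z₁)^α = 33.5 × (7.5667)^0.142 = 44.6529 knots
ΔV/Δz = (44.6529 − 33.5)/(227.0 − 30.0) = 11.1529/197.0000 = 0.05661 knots/m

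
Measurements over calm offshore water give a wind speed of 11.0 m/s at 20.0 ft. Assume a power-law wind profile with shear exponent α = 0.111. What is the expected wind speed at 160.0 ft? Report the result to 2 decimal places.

Power-law profile: V₂ = V₁ · (z₂/z₁)^α
V₂ = 11.0 × (160.0/20.0)^0.111 = 11.0 × (8.0000)^0.111
    = 11.0 × 1.2596 = 13.8559 m/s

13.86 m/s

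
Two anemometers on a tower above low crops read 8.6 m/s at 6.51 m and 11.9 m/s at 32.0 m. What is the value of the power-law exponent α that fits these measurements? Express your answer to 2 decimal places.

α ≈ 0.20

Power law: V₂/V₁ = (z₂/z₁)^α ⇒ α = ln(V₂/V₁) / ln(z₂/z₁)
α = ln(11.9/8.6) / ln(32.0/6.51) = ln(1.3837) / ln(4.9155)
  = 0.32478 / 1.59240 = 0.20395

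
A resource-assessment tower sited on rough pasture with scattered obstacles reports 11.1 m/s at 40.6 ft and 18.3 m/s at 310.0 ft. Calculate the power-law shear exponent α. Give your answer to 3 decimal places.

Power law: V₂/V₁ = (z₂/z₁)^α ⇒ α = ln(V₂/V₁) / ln(z₂/z₁)
α = ln(18.3/11.1) / ln(310.0/40.6) = ln(1.6486) / ln(7.6355)
  = 0.49996 / 2.03280 = 0.24594

α ≈ 0.246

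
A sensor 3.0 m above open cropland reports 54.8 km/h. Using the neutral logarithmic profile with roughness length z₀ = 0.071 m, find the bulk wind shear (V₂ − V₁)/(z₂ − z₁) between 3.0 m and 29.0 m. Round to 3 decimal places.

1.277 km/h/m

Log law: V₂ = V₁ · ln(z₂/z₀)/ln(z₁/z₀) = 54.8 × 6.0124/3.7437 = 88.0089 km/h
ΔV/Δz = (88.0089 − 54.8)/(29.0 − 3.0) = 33.2089/26.0000 = 1.27727 km/h/m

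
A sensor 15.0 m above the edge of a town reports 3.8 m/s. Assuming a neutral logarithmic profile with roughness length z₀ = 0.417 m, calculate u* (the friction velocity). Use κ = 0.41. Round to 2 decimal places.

u* ≈ 0.43 m/s

Log law: V(z) = (u*/κ) · ln(z/z₀) ⇒ u* = κ · V / ln(z/z₀)
u* = 0.41 × 3.8 / ln(15.0/0.417) = 0.41 × 3.8 / 3.5827
   = 1.5580 / 3.5827 = 0.4349 m/s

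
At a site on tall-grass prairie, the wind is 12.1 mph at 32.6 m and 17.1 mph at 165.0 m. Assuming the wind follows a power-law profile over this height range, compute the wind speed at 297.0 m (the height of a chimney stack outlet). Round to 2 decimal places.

First find α: α = ln(V₂/V₁)/ln(z₂/z₁) = ln(17.1/12.1)/ln(165.0/32.6) = 0.34587/1.62163 = 0.2133
Extrapolate from 165.0 m to 297.0 m: V₃ = 17.1 × (297.0/165.0)^0.2133 = 17.1 × 1.1336 = 19.3840 mph

19.38 mph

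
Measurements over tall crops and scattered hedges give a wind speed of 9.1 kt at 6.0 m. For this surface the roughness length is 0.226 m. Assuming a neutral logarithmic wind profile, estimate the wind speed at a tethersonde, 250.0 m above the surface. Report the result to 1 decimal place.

Log law: V(z) ∝ ln(z/z₀), so V₂/V₁ = ln(z₂/z₀) / ln(z₁/z₀).
ln(250.0/0.226) = 7.0087, ln(6.0/0.226) = 3.2790
V₂ = 9.1 × 7.0087/3.2790 = 9.1 × 2.1375 = 19.4509 kt

19.5 kt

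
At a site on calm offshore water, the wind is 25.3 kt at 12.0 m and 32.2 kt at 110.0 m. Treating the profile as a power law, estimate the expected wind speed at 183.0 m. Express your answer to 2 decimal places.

First find α: α = ln(V₂/V₁)/ln(z₂/z₁) = ln(32.2/25.3)/ln(110.0/12.0) = 0.24116/2.21557 = 0.1088
Extrapolate from 110.0 m to 183.0 m: V₃ = 32.2 × (183.0/110.0)^0.1088 = 32.2 × 1.0570 = 34.0344 kt

34.03 kt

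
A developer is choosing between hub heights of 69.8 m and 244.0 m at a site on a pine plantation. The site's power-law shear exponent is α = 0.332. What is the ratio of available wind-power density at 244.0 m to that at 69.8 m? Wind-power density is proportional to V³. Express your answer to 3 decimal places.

Speed ratio: V_B/V_A = (z_B/z_A)^α = (244.0/69.8)^0.332 = (3.4957)^0.332 = 1.51514
Power-density ratio: P_B/P_A = (V_B/V_A)³ = (1.51514)³ = 3.47825

3.478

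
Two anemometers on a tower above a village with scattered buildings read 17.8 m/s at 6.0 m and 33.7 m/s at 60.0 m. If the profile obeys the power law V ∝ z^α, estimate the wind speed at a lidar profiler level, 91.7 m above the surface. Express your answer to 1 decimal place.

37.9 m/s

First find α: α = ln(V₂/V₁)/ln(z₂/z₁) = ln(33.7/17.8)/ln(60.0/6.0) = 0.63830/2.30259 = 0.2772
Extrapolate from 60.0 m to 91.7 m: V₃ = 33.7 × (91.7/60.0)^0.2772 = 33.7 × 1.1248 = 37.9050 m/s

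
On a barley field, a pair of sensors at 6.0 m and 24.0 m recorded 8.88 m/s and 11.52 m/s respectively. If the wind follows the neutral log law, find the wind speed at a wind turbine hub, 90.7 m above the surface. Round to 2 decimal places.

14.05 m/s

Log law: V ∝ ln(z/z₀). From the pair, with r = V₁/V₂ = 0.77083,
ln z₀ = (ln z₁ − r·ln z₂)/(1 − r) = (1.7918 − 0.77083×3.1781)/0.22917 = -2.8712 → z₀ = 0.05663 m
V₃ = V₁ · ln(z₃/z₀)/ln(z₁/z₀) = 8.88 × 7.3788/4.6630 = 14.0518 m/s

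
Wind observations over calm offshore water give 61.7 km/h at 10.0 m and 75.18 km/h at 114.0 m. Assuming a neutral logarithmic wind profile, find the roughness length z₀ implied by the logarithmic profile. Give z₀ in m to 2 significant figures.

z₀ ≈ 0.00015 m

Log law: V(z) ∝ ln(z/z₀). With r = V₁/V₂ = 61.7/75.18 = 0.82070,
r · ln(z₂/z₀) = ln(z₁/z₀) ⇒ ln z₀ = (ln z₁ − r·ln z₂)/(1 − r)
ln z₀ = (2.30259 − 0.82070×4.73620) / 0.17930 = -8.8364
z₀ = exp(-8.8364) = 0.0001453 m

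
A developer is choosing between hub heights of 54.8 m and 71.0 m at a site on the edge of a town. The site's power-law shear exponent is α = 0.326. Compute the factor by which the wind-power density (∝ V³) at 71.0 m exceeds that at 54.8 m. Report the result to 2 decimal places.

1.29

Speed ratio: V_B/V_A = (z_B/z_A)^α = (71.0/54.8)^0.326 = (1.2956)^0.326 = 1.08810
Power-density ratio: P_B/P_A = (V_B/V_A)³ = (1.08810)³ = 1.28826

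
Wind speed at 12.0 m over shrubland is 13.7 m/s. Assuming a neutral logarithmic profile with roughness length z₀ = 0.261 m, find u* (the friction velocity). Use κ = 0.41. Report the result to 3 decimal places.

u* ≈ 1.467 m/s

Log law: V(z) = (u*/κ) · ln(z/z₀) ⇒ u* = κ · V / ln(z/z₀)
u* = 0.41 × 13.7 / ln(12.0/0.261) = 0.41 × 13.7 / 3.8281
   = 5.6170 / 3.8281 = 1.4673 m/s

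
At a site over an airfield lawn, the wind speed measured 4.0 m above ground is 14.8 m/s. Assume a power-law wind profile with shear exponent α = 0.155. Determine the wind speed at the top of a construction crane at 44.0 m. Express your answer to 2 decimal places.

Power-law profile: V₂ = V₁ · (z₂/z₁)^α
V₂ = 14.8 × (44.0/4.0)^0.155 = 14.8 × (11.0000)^0.155
    = 14.8 × 1.4502 = 21.4624 m/s

21.46 m/s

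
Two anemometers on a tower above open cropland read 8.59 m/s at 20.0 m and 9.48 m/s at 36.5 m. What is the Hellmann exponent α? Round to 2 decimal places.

Power law: V₂/V₁ = (z₂/z₁)^α ⇒ α = ln(V₂/V₁) / ln(z₂/z₁)
α = ln(9.48/8.59) / ln(36.5/20.0) = ln(1.1036) / ln(1.8250)
  = 0.09859 / 0.60158 = 0.16388

α ≈ 0.16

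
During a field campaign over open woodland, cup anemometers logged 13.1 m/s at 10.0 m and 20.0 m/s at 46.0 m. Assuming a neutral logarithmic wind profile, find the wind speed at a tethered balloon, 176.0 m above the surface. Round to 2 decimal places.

Log law: V ∝ ln(z/z₀). From the pair, with r = V₁/V₂ = 0.65500,
ln z₀ = (ln z₁ − r·ln z₂)/(1 − r) = (2.3026 − 0.65500×3.8286)/0.34500 = -0.5947 → z₀ = 0.5517 m
V₃ = V₁ · ln(z₃/z₀)/ln(z₁/z₀) = 13.1 × 5.7652/2.8973 = 26.0671 m/s

26.07 m/s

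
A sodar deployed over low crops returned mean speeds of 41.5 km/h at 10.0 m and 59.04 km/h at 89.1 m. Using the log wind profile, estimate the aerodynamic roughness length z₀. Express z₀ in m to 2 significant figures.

Log law: V(z) ∝ ln(z/z₀). With r = V₁/V₂ = 41.5/59.04 = 0.70291,
r · ln(z₂/z₀) = ln(z₁/z₀) ⇒ ln z₀ = (ln z₁ − r·ln z₂)/(1 − r)
ln z₀ = (2.30259 − 0.70291×4.48976) / 0.29709 = -2.8723
z₀ = exp(-2.8723) = 0.05657 m

z₀ ≈ 0.057 m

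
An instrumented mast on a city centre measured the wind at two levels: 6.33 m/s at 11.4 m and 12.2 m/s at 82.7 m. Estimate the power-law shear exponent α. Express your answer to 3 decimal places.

α ≈ 0.331

Power law: V₂/V₁ = (z₂/z₁)^α ⇒ α = ln(V₂/V₁) / ln(z₂/z₁)
α = ln(12.2/6.33) / ln(82.7/11.4) = ln(1.9273) / ln(7.2544)
  = 0.65614 / 1.98161 = 0.33111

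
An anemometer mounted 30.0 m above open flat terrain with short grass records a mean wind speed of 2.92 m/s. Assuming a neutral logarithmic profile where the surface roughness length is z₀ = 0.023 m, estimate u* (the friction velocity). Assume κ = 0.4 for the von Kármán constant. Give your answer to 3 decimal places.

u* ≈ 0.163 m/s

Log law: V(z) = (u*/κ) · ln(z/z₀) ⇒ u* = κ · V / ln(z/z₀)
u* = 0.4 × 2.92 / ln(30.0/0.023) = 0.4 × 2.92 / 7.1735
   = 1.1680 / 7.1735 = 0.1628 m/s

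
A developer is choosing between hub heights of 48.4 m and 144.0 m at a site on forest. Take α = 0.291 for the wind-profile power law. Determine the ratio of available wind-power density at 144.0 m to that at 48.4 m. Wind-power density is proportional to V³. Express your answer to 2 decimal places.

2.59

Speed ratio: V_B/V_A = (z_B/z_A)^α = (144.0/48.4)^0.291 = (2.9752)^0.291 = 1.37339
Power-density ratio: P_B/P_A = (V_B/V_A)³ = (1.37339)³ = 2.59048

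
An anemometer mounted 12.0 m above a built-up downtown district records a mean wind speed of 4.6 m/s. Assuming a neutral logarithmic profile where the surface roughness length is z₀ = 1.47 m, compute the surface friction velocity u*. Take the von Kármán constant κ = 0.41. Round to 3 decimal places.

Log law: V(z) = (u*/κ) · ln(z/z₀) ⇒ u* = κ · V / ln(z/z₀)
u* = 0.41 × 4.6 / ln(12.0/1.47) = 0.41 × 4.6 / 2.0996
   = 1.8860 / 2.0996 = 0.8982 m/s

u* ≈ 0.898 m/s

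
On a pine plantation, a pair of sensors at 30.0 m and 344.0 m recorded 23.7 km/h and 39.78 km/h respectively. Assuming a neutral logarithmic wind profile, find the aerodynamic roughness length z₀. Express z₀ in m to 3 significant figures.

z₀ ≈ 0.823 m

Log law: V(z) ∝ ln(z/z₀). With r = V₁/V₂ = 23.7/39.78 = 0.59578,
r · ln(z₂/z₀) = ln(z₁/z₀) ⇒ ln z₀ = (ln z₁ − r·ln z₂)/(1 − r)
ln z₀ = (3.40120 − 0.59578×5.84064) / 0.40422 = -0.1943
z₀ = exp(-0.1943) = 0.8235 m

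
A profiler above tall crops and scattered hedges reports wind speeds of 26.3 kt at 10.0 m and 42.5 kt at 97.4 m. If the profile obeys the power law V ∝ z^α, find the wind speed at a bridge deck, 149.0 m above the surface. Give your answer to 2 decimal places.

First find α: α = ln(V₂/V₁)/ln(z₂/z₁) = ln(42.5/26.3)/ln(97.4/10.0) = 0.47994/2.27624 = 0.2108
Extrapolate from 97.4 m to 149.0 m: V₃ = 42.5 × (149.0/97.4)^0.2108 = 42.5 × 1.0938 = 46.4854 kt

46.49 kt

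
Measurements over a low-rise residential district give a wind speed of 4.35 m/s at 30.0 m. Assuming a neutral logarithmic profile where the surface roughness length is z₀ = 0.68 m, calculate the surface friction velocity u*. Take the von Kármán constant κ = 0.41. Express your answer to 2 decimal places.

Log law: V(z) = (u*/κ) · ln(z/z₀) ⇒ u* = κ · V / ln(z/z₀)
u* = 0.41 × 4.35 / ln(30.0/0.68) = 0.41 × 4.35 / 3.7869
   = 1.7835 / 3.7869 = 0.4710 m/s

u* ≈ 0.47 m/s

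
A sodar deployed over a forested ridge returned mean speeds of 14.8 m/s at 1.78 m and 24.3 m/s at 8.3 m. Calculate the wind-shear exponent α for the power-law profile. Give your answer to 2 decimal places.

α ≈ 0.32

Power law: V₂/V₁ = (z₂/z₁)^α ⇒ α = ln(V₂/V₁) / ln(z₂/z₁)
α = ln(24.3/14.8) / ln(8.3/1.78) = ln(1.6419) / ln(4.6629)
  = 0.49585 / 1.53964 = 0.32205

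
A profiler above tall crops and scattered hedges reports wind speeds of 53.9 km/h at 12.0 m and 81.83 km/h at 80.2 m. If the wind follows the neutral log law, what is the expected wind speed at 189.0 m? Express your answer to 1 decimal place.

Log law: V ∝ ln(z/z₀). From the pair, with r = V₁/V₂ = 0.65868,
ln z₀ = (ln z₁ − r·ln z₂)/(1 − r) = (2.4849 − 0.65868×4.3845)/0.34132 = -1.1810 → z₀ = 0.3070 m
V₃ = V₁ · ln(z₃/z₀)/ln(z₁/z₀) = 53.9 × 6.4228/3.6659 = 94.4337 km/h

94.4 km/h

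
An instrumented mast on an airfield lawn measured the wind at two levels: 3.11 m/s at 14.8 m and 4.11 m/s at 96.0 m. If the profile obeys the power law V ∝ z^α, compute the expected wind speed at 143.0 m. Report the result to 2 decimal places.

First find α: α = ln(V₂/V₁)/ln(z₂/z₁) = ln(4.11/3.11)/ln(96.0/14.8) = 0.27880/1.86972 = 0.1491
Extrapolate from 96.0 m to 143.0 m: V₃ = 4.11 × (143.0/96.0)^0.1491 = 4.11 × 1.0612 = 4.3616 m/s

4.36 m/s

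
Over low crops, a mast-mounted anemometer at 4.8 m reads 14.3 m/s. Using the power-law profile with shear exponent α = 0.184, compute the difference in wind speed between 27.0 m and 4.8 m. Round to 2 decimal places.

Power law: V₂ = V₁ · (z₂/z₁)^α = 14.3 × (5.6250)^0.184 = 19.6498 m/s
ΔV = 19.6498 − 14.3 = 5.3498 m/s

5.35 m/s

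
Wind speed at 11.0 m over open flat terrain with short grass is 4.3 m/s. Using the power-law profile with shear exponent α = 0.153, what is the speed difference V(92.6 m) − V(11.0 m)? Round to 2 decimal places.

1.66 m/s

Power law: V₂ = V₁ · (z₂/z₁)^α = 4.3 × (8.4182)^0.153 = 5.9570 m/s
ΔV = 5.9570 − 4.3 = 1.6570 m/s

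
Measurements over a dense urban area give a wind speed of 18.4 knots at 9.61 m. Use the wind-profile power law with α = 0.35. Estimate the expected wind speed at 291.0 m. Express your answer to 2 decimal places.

60.71 knots

Power-law profile: V₂ = V₁ · (z₂/z₁)^α
V₂ = 18.4 × (291.0/9.61)^0.35 = 18.4 × (30.2810)^0.35
    = 18.4 × 3.2992 = 60.7054 knots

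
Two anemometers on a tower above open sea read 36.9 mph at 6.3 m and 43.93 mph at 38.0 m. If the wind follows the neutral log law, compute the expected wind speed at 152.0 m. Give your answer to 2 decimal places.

49.35 mph

Log law: V ∝ ln(z/z₀). From the pair, with r = V₁/V₂ = 0.83997,
ln z₀ = (ln z₁ − r·ln z₂)/(1 − r) = (1.8405 − 0.83997×3.6376)/0.16003 = -7.5920 → z₀ = 0.0005045 m
V₃ = V₁ · ln(z₃/z₀)/ln(z₁/z₀) = 36.9 × 12.6159/9.4325 = 49.3532 mph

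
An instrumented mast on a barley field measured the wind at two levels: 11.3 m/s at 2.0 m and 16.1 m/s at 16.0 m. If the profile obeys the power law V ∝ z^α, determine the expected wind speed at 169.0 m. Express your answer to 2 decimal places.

First find α: α = ln(V₂/V₁)/ln(z₂/z₁) = ln(16.1/11.3)/ln(16.0/2.0) = 0.35402/2.07944 = 0.1702
Extrapolate from 16.0 m to 169.0 m: V₃ = 16.1 × (169.0/16.0)^0.1702 = 16.1 × 1.4938 = 24.0502 m/s

24.05 m/s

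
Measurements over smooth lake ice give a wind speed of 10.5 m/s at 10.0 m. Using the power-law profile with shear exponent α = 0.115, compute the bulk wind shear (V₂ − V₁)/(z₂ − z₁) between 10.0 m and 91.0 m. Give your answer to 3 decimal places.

0.037 m/s/m

Power law: V₂ = V₁ · (z₂/z₁)^α = 10.5 × (9.1000)^0.115 = 13.5356 m/s
ΔV/Δz = (13.5356 − 10.5)/(91.0 − 10.0) = 3.0356/81.0000 = 0.03748 m/s/m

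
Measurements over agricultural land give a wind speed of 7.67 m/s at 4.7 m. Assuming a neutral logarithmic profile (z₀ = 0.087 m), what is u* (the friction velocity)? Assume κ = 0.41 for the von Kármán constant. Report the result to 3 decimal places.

Log law: V(z) = (u*/κ) · ln(z/z₀) ⇒ u* = κ · V / ln(z/z₀)
u* = 0.41 × 7.67 / ln(4.7/0.087) = 0.41 × 7.67 / 3.9894
   = 3.1447 / 3.9894 = 0.7883 m/s

u* ≈ 0.788 m/s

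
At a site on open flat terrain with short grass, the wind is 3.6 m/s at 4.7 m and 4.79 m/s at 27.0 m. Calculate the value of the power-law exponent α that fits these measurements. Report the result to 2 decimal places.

α ≈ 0.16

Power law: V₂/V₁ = (z₂/z₁)^α ⇒ α = ln(V₂/V₁) / ln(z₂/z₁)
α = ln(4.79/3.6) / ln(27.0/4.7) = ln(1.3306) / ln(5.7447)
  = 0.28560 / 1.74827 = 0.16336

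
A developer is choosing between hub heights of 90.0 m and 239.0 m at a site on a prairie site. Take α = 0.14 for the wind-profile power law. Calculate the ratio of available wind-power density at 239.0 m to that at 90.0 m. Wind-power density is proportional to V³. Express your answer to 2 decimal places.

1.51

Speed ratio: V_B/V_A = (z_B/z_A)^α = (239.0/90.0)^0.14 = (2.6556)^0.14 = 1.14652
Power-density ratio: P_B/P_A = (V_B/V_A)³ = (1.14652)³ = 1.50711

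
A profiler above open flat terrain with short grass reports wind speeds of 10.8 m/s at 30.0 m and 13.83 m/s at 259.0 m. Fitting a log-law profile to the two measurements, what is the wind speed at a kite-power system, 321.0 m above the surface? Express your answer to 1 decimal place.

14.1 m/s

Log law: V ∝ ln(z/z₀). From the pair, with r = V₁/V₂ = 0.78091,
ln z₀ = (ln z₁ − r·ln z₂)/(1 − r) = (3.4012 − 0.78091×5.5568)/0.21909 = -4.2822 → z₀ = 0.01381 m
V₃ = V₁ · ln(z₃/z₀)/ln(z₁/z₀) = 10.8 × 10.0537/7.6834 = 14.1317 m/s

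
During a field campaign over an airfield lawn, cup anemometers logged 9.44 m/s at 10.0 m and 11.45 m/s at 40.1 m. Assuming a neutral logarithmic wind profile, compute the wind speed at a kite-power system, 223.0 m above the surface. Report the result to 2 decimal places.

13.93 m/s

Log law: V ∝ ln(z/z₀). From the pair, with r = V₁/V₂ = 0.82445,
ln z₀ = (ln z₁ − r·ln z₂)/(1 − r) = (2.3026 − 0.82445×3.6914)/0.17555 = -4.2199 → z₀ = 0.01470 m
V₃ = V₁ · ln(z₃/z₀)/ln(z₁/z₀) = 9.44 × 9.6271/6.5225 = 13.9333 m/s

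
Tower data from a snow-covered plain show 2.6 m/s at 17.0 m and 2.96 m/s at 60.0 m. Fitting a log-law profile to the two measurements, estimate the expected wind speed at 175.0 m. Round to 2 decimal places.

Log law: V ∝ ln(z/z₀). From the pair, with r = V₁/V₂ = 0.87838,
ln z₀ = (ln z₁ − r·ln z₂)/(1 − r) = (2.8332 − 0.87838×4.0943)/0.12162 = -6.2750 → z₀ = 0.001883 m
V₃ = V₁ · ln(z₃/z₀)/ln(z₁/z₀) = 2.6 × 11.4397/9.1082 = 3.2656 m/s

3.27 m/s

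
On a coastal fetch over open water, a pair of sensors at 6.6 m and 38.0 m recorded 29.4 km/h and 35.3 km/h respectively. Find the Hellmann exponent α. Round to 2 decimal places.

Power law: V₂/V₁ = (z₂/z₁)^α ⇒ α = ln(V₂/V₁) / ln(z₂/z₁)
α = ln(35.3/29.4) / ln(38.0/6.6) = ln(1.2007) / ln(5.7576)
  = 0.18289 / 1.75052 = 0.10448

α ≈ 0.10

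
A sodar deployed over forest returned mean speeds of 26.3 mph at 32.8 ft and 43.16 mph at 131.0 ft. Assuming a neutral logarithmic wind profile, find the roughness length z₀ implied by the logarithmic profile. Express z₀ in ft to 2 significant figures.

z₀ ≈ 3.8 ft

Log law: V(z) ∝ ln(z/z₀). With r = V₁/V₂ = 26.3/43.16 = 0.60936,
r · ln(z₂/z₀) = ln(z₁/z₀) ⇒ ln z₀ = (ln z₁ − r·ln z₂)/(1 − r)
ln z₀ = (3.49043 − 0.60936×4.87520) / 0.39064 = 1.3303
z₀ = exp(1.3303) = 3.782 ft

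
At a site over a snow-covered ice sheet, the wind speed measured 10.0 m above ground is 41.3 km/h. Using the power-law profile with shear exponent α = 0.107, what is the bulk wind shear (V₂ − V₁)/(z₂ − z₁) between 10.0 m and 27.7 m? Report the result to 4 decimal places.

0.2688 km/h/m

Power law: V₂ = V₁ · (z₂/z₁)^α = 41.3 × (2.7700)^0.107 = 46.0570 km/h
ΔV/Δz = (46.0570 − 41.3)/(27.7 − 10.0) = 4.7570/17.7000 = 0.26876 km/h/m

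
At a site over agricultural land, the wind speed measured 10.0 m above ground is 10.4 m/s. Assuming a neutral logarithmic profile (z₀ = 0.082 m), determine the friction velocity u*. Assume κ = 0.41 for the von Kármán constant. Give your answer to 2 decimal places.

Log law: V(z) = (u*/κ) · ln(z/z₀) ⇒ u* = κ · V / ln(z/z₀)
u* = 0.41 × 10.4 / ln(10.0/0.082) = 0.41 × 10.4 / 4.8036
   = 4.2640 / 4.8036 = 0.8877 m/s

u* ≈ 0.89 m/s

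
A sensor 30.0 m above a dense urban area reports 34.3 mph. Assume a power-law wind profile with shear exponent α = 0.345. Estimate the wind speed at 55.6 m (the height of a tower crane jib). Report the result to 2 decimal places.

42.44 mph

Power-law profile: V₂ = V₁ · (z₂/z₁)^α
V₂ = 34.3 × (55.6/30.0)^0.345 = 34.3 × (1.8533)^0.345
    = 34.3 × 1.2372 = 42.4364 mph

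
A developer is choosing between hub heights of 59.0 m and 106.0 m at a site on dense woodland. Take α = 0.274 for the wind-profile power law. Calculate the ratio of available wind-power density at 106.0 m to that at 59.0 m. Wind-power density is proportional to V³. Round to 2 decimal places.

Speed ratio: V_B/V_A = (z_B/z_A)^α = (106.0/59.0)^0.274 = (1.7966)^0.274 = 1.17414
Power-density ratio: P_B/P_A = (V_B/V_A)³ = (1.17414)³ = 1.61868

1.62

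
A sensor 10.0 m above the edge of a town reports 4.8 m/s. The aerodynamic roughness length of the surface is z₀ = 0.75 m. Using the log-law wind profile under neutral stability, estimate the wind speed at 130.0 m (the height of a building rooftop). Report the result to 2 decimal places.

Log law: V(z) ∝ ln(z/z₀), so V₂/V₁ = ln(z₂/z₀) / ln(z₁/z₀).
ln(130.0/0.75) = 5.1552, ln(10.0/0.75) = 2.5903
V₂ = 4.8 × 5.1552/2.5903 = 4.8 × 1.9902 = 9.5531 m/s

9.55 m/s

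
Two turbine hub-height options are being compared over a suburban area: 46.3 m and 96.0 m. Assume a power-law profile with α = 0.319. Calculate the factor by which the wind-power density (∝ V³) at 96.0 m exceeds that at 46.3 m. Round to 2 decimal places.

Speed ratio: V_B/V_A = (z_B/z_A)^α = (96.0/46.3)^0.319 = (2.0734)^0.319 = 1.26190
Power-density ratio: P_B/P_A = (V_B/V_A)³ = (1.26190)³ = 2.00943

2.01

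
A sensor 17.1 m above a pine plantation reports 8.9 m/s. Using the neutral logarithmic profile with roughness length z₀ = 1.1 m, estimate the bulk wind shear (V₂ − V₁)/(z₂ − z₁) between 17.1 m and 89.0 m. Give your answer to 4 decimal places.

Log law: V₂ = V₁ · ln(z₂/z₀)/ln(z₁/z₀) = 8.9 × 4.3933/2.7438 = 14.2507 m/s
ΔV/Δz = (14.2507 − 8.9)/(89.0 − 17.1) = 5.3507/71.9000 = 0.07442 m/s/m

0.0744 m/s/m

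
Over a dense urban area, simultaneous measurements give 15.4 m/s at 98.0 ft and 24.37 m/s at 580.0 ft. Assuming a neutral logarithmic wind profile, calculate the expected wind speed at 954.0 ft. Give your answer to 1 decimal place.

26.9 m/s

Log law: V ∝ ln(z/z₀). From the pair, with r = V₁/V₂ = 0.63192,
ln z₀ = (ln z₁ − r·ln z₂)/(1 − r) = (4.5850 − 0.63192×6.3630)/0.36808 = 1.5323 → z₀ = 4.629 ft
V₃ = V₁ · ln(z₃/z₀)/ln(z₁/z₀) = 15.4 × 5.3283/3.0526 = 26.8805 m/s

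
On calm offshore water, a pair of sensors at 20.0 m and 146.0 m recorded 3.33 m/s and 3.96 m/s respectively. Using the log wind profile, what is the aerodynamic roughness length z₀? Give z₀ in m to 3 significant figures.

Log law: V(z) ∝ ln(z/z₀). With r = V₁/V₂ = 3.33/3.96 = 0.84091,
r · ln(z₂/z₀) = ln(z₁/z₀) ⇒ ln z₀ = (ln z₁ − r·ln z₂)/(1 − r)
ln z₀ = (2.99573 − 0.84091×4.98361) / 0.15909 = -7.5116
z₀ = exp(-7.5116) = 0.0005467 m

z₀ ≈ 0.000547 m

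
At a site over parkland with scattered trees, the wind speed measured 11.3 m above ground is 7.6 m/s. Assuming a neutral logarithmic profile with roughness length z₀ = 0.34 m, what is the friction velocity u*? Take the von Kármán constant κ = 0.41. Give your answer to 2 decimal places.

Log law: V(z) = (u*/κ) · ln(z/z₀) ⇒ u* = κ · V / ln(z/z₀)
u* = 0.41 × 7.6 / ln(11.3/0.34) = 0.41 × 7.6 / 3.5036
   = 3.1160 / 3.5036 = 0.8894 m/s

u* ≈ 0.89 m/s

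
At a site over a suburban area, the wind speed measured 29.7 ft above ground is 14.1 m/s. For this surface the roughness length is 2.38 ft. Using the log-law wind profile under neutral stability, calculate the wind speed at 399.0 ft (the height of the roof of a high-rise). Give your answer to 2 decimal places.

28.61 m/s

Log law: V(z) ∝ ln(z/z₀), so V₂/V₁ = ln(z₂/z₀) / ln(z₁/z₀).
ln(399.0/2.38) = 5.1219, ln(29.7/2.38) = 2.5240
V₂ = 14.1 × 5.1219/2.5240 = 14.1 × 2.0292 = 28.6121 m/s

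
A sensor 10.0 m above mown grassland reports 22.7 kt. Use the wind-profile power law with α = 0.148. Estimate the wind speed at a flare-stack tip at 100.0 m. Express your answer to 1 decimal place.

31.9 kt

Power-law profile: V₂ = V₁ · (z₂/z₁)^α
V₂ = 22.7 × (100.0/10.0)^0.148 = 22.7 × (10.0000)^0.148
    = 22.7 × 1.4060 = 31.9173 kt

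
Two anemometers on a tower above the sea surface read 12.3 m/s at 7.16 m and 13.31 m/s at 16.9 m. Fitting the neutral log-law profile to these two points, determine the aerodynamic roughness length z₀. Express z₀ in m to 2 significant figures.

Log law: V(z) ∝ ln(z/z₀). With r = V₁/V₂ = 12.3/13.31 = 0.92412,
r · ln(z₂/z₀) = ln(z₁/z₀) ⇒ ln z₀ = (ln z₁ − r·ln z₂)/(1 − r)
ln z₀ = (1.96851 − 0.92412×2.82731) / 0.07588 = -8.4902
z₀ = exp(-8.4902) = 0.0002055 m

z₀ ≈ 0.00021 m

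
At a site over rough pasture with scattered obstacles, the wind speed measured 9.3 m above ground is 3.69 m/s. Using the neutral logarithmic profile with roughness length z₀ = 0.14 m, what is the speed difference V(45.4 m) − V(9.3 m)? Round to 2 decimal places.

1.39 m/s

Log law: V₂ = V₁ · ln(z₂/z₀)/ln(z₁/z₀) = 3.69 × 5.7816/4.1961 = 5.0843 m/s
ΔV = 5.0843 − 3.69 = 1.3943 m/s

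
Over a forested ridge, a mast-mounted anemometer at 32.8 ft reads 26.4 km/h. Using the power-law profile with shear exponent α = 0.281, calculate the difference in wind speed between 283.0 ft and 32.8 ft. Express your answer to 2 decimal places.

21.97 km/h

Power law: V₂ = V₁ · (z₂/z₁)^α = 26.4 × (8.6280)^0.281 = 48.3721 km/h
ΔV = 48.3721 − 26.4 = 21.9721 km/h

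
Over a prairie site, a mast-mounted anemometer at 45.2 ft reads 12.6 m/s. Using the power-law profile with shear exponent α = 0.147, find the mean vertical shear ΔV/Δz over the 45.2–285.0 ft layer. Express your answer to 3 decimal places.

0.016 m/s/ft

Power law: V₂ = V₁ · (z₂/z₁)^α = 12.6 × (6.3053)^0.147 = 16.5169 m/s
ΔV/Δz = (16.5169 − 12.6)/(285.0 − 45.2) = 3.9169/239.8000 = 0.01633 m/s/ft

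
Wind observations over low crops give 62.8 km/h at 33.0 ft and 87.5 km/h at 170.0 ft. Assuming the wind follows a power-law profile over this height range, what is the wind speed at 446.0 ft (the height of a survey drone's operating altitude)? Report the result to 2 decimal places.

106.36 km/h

First find α: α = ln(V₂/V₁)/ln(z₂/z₁) = ln(87.5/62.8)/ln(170.0/33.0) = 0.33168/1.63929 = 0.2023
Extrapolate from 170.0 ft to 446.0 ft: V₃ = 87.5 × (446.0/170.0)^0.2023 = 87.5 × 1.2155 = 106.3562 km/h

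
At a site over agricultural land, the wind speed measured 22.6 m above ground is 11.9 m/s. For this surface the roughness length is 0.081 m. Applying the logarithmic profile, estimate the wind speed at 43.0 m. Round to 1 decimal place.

13.3 m/s

Log law: V(z) ∝ ln(z/z₀), so V₂/V₁ = ln(z₂/z₀) / ln(z₁/z₀).
ln(43.0/0.081) = 6.2745, ln(22.6/0.081) = 5.6313
V₂ = 11.9 × 6.2745/5.6313 = 11.9 × 1.1142 = 13.2593 m/s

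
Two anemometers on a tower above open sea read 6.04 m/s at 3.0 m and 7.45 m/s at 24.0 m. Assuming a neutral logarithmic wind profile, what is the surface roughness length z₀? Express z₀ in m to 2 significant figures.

Log law: V(z) ∝ ln(z/z₀). With r = V₁/V₂ = 6.04/7.45 = 0.81074,
r · ln(z₂/z₀) = ln(z₁/z₀) ⇒ ln z₀ = (ln z₁ − r·ln z₂)/(1 − r)
ln z₀ = (1.09861 − 0.81074×3.17805) / 0.18926 = -7.8091
z₀ = exp(-7.8091) = 0.0004060 m

z₀ ≈ 0.00041 m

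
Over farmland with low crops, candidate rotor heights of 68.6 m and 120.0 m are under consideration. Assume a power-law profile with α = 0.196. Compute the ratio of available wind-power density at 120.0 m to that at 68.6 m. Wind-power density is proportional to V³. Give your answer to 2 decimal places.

Speed ratio: V_B/V_A = (z_B/z_A)^α = (120.0/68.6)^0.196 = (1.7493)^0.196 = 1.11584
Power-density ratio: P_B/P_A = (V_B/V_A)³ = (1.11584)³ = 1.38931

1.39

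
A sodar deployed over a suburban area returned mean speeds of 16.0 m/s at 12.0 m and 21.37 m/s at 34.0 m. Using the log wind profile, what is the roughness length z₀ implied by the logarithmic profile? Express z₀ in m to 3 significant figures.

Log law: V(z) ∝ ln(z/z₀). With r = V₁/V₂ = 16.0/21.37 = 0.74871,
r · ln(z₂/z₀) = ln(z₁/z₀) ⇒ ln z₀ = (ln z₁ − r·ln z₂)/(1 − r)
ln z₀ = (2.48491 − 0.74871×3.52636) / 0.25129 = -0.6181
z₀ = exp(-0.6181) = 0.5390 m

z₀ ≈ 0.539 m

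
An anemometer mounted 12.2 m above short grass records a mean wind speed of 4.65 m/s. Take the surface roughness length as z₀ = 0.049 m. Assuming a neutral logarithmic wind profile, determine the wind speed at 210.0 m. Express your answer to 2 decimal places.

7.05 m/s

Log law: V(z) ∝ ln(z/z₀), so V₂/V₁ = ln(z₂/z₀) / ln(z₁/z₀).
ln(210.0/0.049) = 8.3630, ln(12.2/0.049) = 5.5174
V₂ = 4.65 × 8.3630/5.5174 = 4.65 × 1.5158 = 7.0483 m/s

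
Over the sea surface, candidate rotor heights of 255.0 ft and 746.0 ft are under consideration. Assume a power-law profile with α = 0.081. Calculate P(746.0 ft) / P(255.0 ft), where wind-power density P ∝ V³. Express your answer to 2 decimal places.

1.30

Speed ratio: V_B/V_A = (z_B/z_A)^α = (746.0/255.0)^0.081 = (2.9255)^0.081 = 1.09084
Power-density ratio: P_B/P_A = (V_B/V_A)³ = (1.09084)³ = 1.29803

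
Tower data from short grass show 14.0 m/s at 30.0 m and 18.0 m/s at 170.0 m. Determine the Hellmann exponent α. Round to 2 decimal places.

Power law: V₂/V₁ = (z₂/z₁)^α ⇒ α = ln(V₂/V₁) / ln(z₂/z₁)
α = ln(18.0/14.0) / ln(170.0/30.0) = ln(1.2857) / ln(5.6667)
  = 0.25131 / 1.73460 = 0.14488

α ≈ 0.14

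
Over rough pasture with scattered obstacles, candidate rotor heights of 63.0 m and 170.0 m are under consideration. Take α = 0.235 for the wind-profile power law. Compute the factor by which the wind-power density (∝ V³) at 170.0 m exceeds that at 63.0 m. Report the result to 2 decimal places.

2.01

Speed ratio: V_B/V_A = (z_B/z_A)^α = (170.0/63.0)^0.235 = (2.6984)^0.235 = 1.26273
Power-density ratio: P_B/P_A = (V_B/V_A)³ = (1.26273)³ = 2.01341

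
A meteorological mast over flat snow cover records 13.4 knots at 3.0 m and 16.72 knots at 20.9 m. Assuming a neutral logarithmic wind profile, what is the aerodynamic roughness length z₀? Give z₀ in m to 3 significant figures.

Log law: V(z) ∝ ln(z/z₀). With r = V₁/V₂ = 13.4/16.72 = 0.80144,
r · ln(z₂/z₀) = ln(z₁/z₀) ⇒ ln z₀ = (ln z₁ − r·ln z₂)/(1 − r)
ln z₀ = (1.09861 − 0.80144×3.03975) / 0.19856 = -6.7361
z₀ = exp(-6.7361) = 0.001187 m

z₀ ≈ 0.00119 m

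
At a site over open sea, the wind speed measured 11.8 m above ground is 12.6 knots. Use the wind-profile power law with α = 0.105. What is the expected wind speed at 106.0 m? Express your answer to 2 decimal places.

15.87 knots

Power-law profile: V₂ = V₁ · (z₂/z₁)^α
V₂ = 12.6 × (106.0/11.8)^0.105 = 12.6 × (8.9831)^0.105
    = 12.6 × 1.2592 = 15.8665 knots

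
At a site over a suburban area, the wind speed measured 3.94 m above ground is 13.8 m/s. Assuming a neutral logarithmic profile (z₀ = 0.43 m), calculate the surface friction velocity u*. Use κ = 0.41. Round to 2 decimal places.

u* ≈ 2.55 m/s

Log law: V(z) = (u*/κ) · ln(z/z₀) ⇒ u* = κ · V / ln(z/z₀)
u* = 0.41 × 13.8 / ln(3.94/0.43) = 0.41 × 13.8 / 2.2152
   = 5.6580 / 2.2152 = 2.5542 m/s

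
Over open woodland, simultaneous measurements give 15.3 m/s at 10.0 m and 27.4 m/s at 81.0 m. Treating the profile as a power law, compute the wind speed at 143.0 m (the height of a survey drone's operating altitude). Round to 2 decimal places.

32.10 m/s

First find α: α = ln(V₂/V₁)/ln(z₂/z₁) = ln(27.4/15.3)/ln(81.0/10.0) = 0.58269/2.09186 = 0.2786
Extrapolate from 81.0 m to 143.0 m: V₃ = 27.4 × (143.0/81.0)^0.2786 = 27.4 × 1.1715 = 32.1004 m/s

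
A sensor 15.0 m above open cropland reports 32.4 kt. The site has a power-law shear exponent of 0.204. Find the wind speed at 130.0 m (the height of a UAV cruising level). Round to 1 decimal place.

Power-law profile: V₂ = V₁ · (z₂/z₁)^α
V₂ = 32.4 × (130.0/15.0)^0.204 = 32.4 × (8.6667)^0.204
    = 32.4 × 1.5535 = 50.3346 kt

50.3 kt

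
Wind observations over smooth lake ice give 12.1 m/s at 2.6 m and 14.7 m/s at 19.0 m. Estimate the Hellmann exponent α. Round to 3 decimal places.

α ≈ 0.098

Power law: V₂/V₁ = (z₂/z₁)^α ⇒ α = ln(V₂/V₁) / ln(z₂/z₁)
α = ln(14.7/12.1) / ln(19.0/2.6) = ln(1.2149) / ln(7.3077)
  = 0.19464 / 1.98893 = 0.09786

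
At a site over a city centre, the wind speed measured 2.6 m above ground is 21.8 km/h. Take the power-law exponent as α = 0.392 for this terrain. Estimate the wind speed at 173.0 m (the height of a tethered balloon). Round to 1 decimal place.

Power-law profile: V₂ = V₁ · (z₂/z₁)^α
V₂ = 21.8 × (173.0/2.6)^0.392 = 21.8 × (66.5385)^0.392
    = 21.8 × 5.1838 = 113.0059 km/h

113.0 km/h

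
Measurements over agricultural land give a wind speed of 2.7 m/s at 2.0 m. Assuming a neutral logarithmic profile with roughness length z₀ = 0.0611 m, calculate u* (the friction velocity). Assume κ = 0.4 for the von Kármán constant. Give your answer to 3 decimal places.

Log law: V(z) = (u*/κ) · ln(z/z₀) ⇒ u* = κ · V / ln(z/z₀)
u* = 0.4 × 2.7 / ln(2.0/0.0611) = 0.4 × 2.7 / 3.4884
   = 1.0800 / 3.4884 = 0.3096 m/s

u* ≈ 0.310 m/s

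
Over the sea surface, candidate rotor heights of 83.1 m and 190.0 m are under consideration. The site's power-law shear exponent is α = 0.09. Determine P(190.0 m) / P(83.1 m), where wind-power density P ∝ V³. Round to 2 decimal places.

1.25

Speed ratio: V_B/V_A = (z_B/z_A)^α = (190.0/83.1)^0.09 = (2.2864)^0.09 = 1.07727
Power-density ratio: P_B/P_A = (V_B/V_A)³ = (1.07727)³ = 1.25018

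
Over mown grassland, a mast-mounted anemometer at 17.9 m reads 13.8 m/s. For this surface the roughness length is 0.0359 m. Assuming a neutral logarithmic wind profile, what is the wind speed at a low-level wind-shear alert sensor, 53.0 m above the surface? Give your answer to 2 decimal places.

16.21 m/s

Log law: V(z) ∝ ln(z/z₀), so V₂/V₁ = ln(z₂/z₀) / ln(z₁/z₀).
ln(53.0/0.0359) = 7.2973, ln(17.9/0.0359) = 6.2118
V₂ = 13.8 × 7.2973/6.2118 = 13.8 × 1.1747 = 16.2115 m/s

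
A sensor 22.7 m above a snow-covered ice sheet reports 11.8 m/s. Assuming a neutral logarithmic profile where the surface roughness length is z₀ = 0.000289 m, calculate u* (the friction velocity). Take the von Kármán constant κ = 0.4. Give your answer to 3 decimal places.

u* ≈ 0.419 m/s

Log law: V(z) = (u*/κ) · ln(z/z₀) ⇒ u* = κ · V / ln(z/z₀)
u* = 0.4 × 11.8 / ln(22.7/0.000289) = 0.4 × 11.8 / 11.2714
   = 4.7200 / 11.2714 = 0.4188 m/s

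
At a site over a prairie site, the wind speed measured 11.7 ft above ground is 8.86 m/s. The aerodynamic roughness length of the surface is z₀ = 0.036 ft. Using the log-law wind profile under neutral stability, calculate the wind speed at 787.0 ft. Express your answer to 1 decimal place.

15.3 m/s

Log law: V(z) ∝ ln(z/z₀), so V₂/V₁ = ln(z₂/z₀) / ln(z₁/z₀).
ln(787.0/0.036) = 9.9925, ln(11.7/0.036) = 5.7838
V₂ = 8.86 × 9.9925/5.7838 = 8.86 × 1.7277 = 15.3070 m/s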